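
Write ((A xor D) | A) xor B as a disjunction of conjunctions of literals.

(~A & D & ~B) | (A & ~B) | (~A & ~D & B)

((A xor D) | A) xor B
= (((A xor D) | A) & ~B) | (~((A xor D) | A) & B)   [expand xor]
= (((A & ~D) | (~A & D) | A) & ~B) | (~((A xor D) | A) & B)   [expand xor]
= (((A & ~D) | (~A & D) | A) & ~B) | (~((A & ~D) | (~A & D) | A) & B)   [expand xor]
= (((A & ~D) | (~A & D) | A) & ~B) | (~(A & ~D) & ~(~A & D) & ~A & B)   [De Morgan]
= (((A & ~D) | (~A & D) | A) & ~B) | ((~A | ~~D) & ~(~A & D) & ~A & B)   [De Morgan]
= (((A & ~D) | (~A & D) | A) & ~B) | ((~A | D) & ~(~A & D) & ~A & B)   [double negation]
= (((A & ~D) | (~A & D) | A) & ~B) | ((~A | D) & (~~A | ~D) & ~A & B)   [De Morgan]
= (((A & ~D) | (~A & D) | A) & ~B) | ((~A | D) & (A | ~D) & ~A & B)   [double negation]
= (A & ~D & ~B) | (~A & D & ~B) | (A & ~B) | (~A & A & ~A & B) | (~A & ~D & ~A & B) | (D & A & ~A & B) | (D & ~D & ~A & B)   [distribute & over |]
= (~A & D & ~B) | (A & ~B) | (~A & ~D & B)   [simplify]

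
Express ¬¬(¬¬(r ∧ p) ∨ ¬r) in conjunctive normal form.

¬¬(¬¬(r ∧ p) ∨ ¬r)
≡ ¬¬(r ∧ p) ∨ ¬r   (double negation)
≡ (r ∧ p) ∨ ¬r   (double negation)
≡ (r ∨ ¬r) ∧ (p ∨ ¬r)   (distribute ∨ over ∧)
≡ p ∨ ¬r   (simplify)

p ∨ ¬r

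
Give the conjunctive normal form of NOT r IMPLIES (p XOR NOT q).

(r OR p OR NOT q) AND (r OR NOT p OR q)

NOT r IMPLIES (p XOR NOT q)
⇔ NOT NOT r OR (p XOR NOT q)   [eliminate IMPLIES]
⇔ NOT NOT r OR ((p OR NOT q) AND NOT (p AND NOT q))   [expand XOR]
⇔ r OR ((p OR NOT q) AND NOT (p AND NOT q))   [double negation]
⇔ r OR ((p OR NOT q) AND (NOT p OR NOT NOT q))   [De Morgan]
⇔ r OR ((p OR NOT q) AND (NOT p OR q))   [double negation]
⇔ (r OR p OR NOT q) AND (r OR NOT p OR q)   [distribute OR over AND]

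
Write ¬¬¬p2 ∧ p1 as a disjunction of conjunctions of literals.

¬p2 ∧ p1

¬¬¬p2 ∧ p1
⇔ ¬p2 ∧ p1   [double negation]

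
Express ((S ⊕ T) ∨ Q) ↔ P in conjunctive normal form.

(¬S ∨ T ∨ P) ∧ (¬T ∨ S ∨ P) ∧ (¬Q ∨ P) ∧ (¬P ∨ S ∨ T ∨ Q) ∧ (¬P ∨ ¬S ∨ ¬T ∨ Q)

((S ⊕ T) ∨ Q) ↔ P
≡ (((S ⊕ T) ∨ Q) → P) ∧ (P → ((S ⊕ T) ∨ Q))   — eliminate ↔
≡ (¬((S ⊕ T) ∨ Q) ∨ P) ∧ (P → ((S ⊕ T) ∨ Q))   — eliminate →
≡ (¬(((S ∨ T) ∧ ¬(S ∧ T)) ∨ Q) ∨ P) ∧ (P → ((S ⊕ T) ∨ Q))   — expand ⊕
≡ (¬(((S ∨ T) ∧ ¬(S ∧ T)) ∨ Q) ∨ P) ∧ (¬P ∨ (S ⊕ T) ∨ Q)   — eliminate →
≡ (¬(((S ∨ T) ∧ ¬(S ∧ T)) ∨ Q) ∨ P) ∧ (¬P ∨ ((S ∨ T) ∧ ¬(S ∧ T)) ∨ Q)   — expand ⊕
≡ ((¬((S ∨ T) ∧ ¬(S ∧ T)) ∧ ¬Q) ∨ P) ∧ (¬P ∨ ((S ∨ T) ∧ ¬(S ∧ T)) ∨ Q)   — De Morgan
≡ (((¬(S ∨ T) ∨ ¬¬(S ∧ T)) ∧ ¬Q) ∨ P) ∧ (¬P ∨ ((S ∨ T) ∧ ¬(S ∧ T)) ∨ Q)   — De Morgan
≡ ((((¬S ∧ ¬T) ∨ ¬¬(S ∧ T)) ∧ ¬Q) ∨ P) ∧ (¬P ∨ ((S ∨ T) ∧ ¬(S ∧ T)) ∨ Q)   — De Morgan
≡ ((((¬S ∧ ¬T) ∨ (S ∧ T)) ∧ ¬Q) ∨ P) ∧ (¬P ∨ ((S ∨ T) ∧ ¬(S ∧ T)) ∨ Q)   — double negation
≡ ((((¬S ∧ ¬T) ∨ (S ∧ T)) ∧ ¬Q) ∨ P) ∧ (¬P ∨ ((S ∨ T) ∧ (¬S ∨ ¬T)) ∨ Q)   — De Morgan
≡ (¬S ∨ S ∨ P) ∧ (¬S ∨ T ∨ P) ∧ (¬T ∨ S ∨ P) ∧ (¬T ∨ T ∨ P) ∧ (¬Q ∨ P) ∧ (¬P ∨ S ∨ T ∨ Q) ∧ (¬P ∨ ¬S ∨ ¬T ∨ Q)   — distribute ∨ over ∧
≡ (¬S ∨ T ∨ P) ∧ (¬T ∨ S ∨ P) ∧ (¬Q ∨ P) ∧ (¬P ∨ S ∨ T ∨ Q) ∧ (¬P ∨ ¬S ∨ ¬T ∨ Q)   — simplify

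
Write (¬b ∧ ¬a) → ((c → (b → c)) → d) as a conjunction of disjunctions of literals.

b ∨ a ∨ d

(¬b ∧ ¬a) → ((c → (b → c)) → d)
≡ ¬(¬b ∧ ¬a) ∨ ((c → (b → c)) → d)   (eliminate →)
≡ ¬(¬b ∧ ¬a) ∨ ¬(c → (b → c)) ∨ d   (eliminate →)
≡ ¬(¬b ∧ ¬a) ∨ ¬(¬c ∨ (b → c)) ∨ d   (eliminate →)
≡ ¬(¬b ∧ ¬a) ∨ ¬(¬c ∨ ¬b ∨ c) ∨ d   (eliminate →)
≡ ¬¬b ∨ ¬¬a ∨ ¬(¬c ∨ ¬b ∨ c) ∨ d   (De Morgan)
≡ b ∨ ¬¬a ∨ ¬(¬c ∨ ¬b ∨ c) ∨ d   (double negation)
≡ b ∨ a ∨ ¬(¬c ∨ ¬b ∨ c) ∨ d   (double negation)
≡ b ∨ a ∨ (¬¬c ∧ ¬¬b ∧ ¬c) ∨ d   (De Morgan)
≡ b ∨ a ∨ (c ∧ ¬¬b ∧ ¬c) ∨ d   (double negation)
≡ b ∨ a ∨ (c ∧ b ∧ ¬c) ∨ d   (double negation)
≡ (b ∨ a ∨ c ∨ d) ∧ (b ∨ a ∨ b ∨ d) ∧ (b ∨ a ∨ ¬c ∨ d)   (distribute ∨ over ∧)
≡ b ∨ a ∨ d   (simplify)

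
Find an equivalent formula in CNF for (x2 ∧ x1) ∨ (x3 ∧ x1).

(x2 ∧ x1) ∨ (x3 ∧ x1)
≡ (x2 ∨ x3) ∧ (x2 ∨ x1) ∧ (x1 ∨ x3) ∧ (x1 ∨ x1)   [distribute ∨ over ∧]
≡ (x2 ∨ x3) ∧ x1   [simplify]

(x2 ∨ x3) ∧ x1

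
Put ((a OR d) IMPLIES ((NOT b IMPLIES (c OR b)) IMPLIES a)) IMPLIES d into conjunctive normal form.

((a OR d) IMPLIES ((NOT b IMPLIES (c OR b)) IMPLIES a)) IMPLIES d
= NOT ((a OR d) IMPLIES ((NOT b IMPLIES (c OR b)) IMPLIES a)) OR d   [eliminate IMPLIES]
= NOT (NOT (a OR d) OR ((NOT b IMPLIES (c OR b)) IMPLIES a)) OR d   [eliminate IMPLIES]
= NOT (NOT (a OR d) OR NOT (NOT b IMPLIES (c OR b)) OR a) OR d   [eliminate IMPLIES]
= NOT (NOT (a OR d) OR NOT (NOT NOT b OR c OR b) OR a) OR d   [eliminate IMPLIES]
= (NOT NOT (a OR d) AND NOT NOT (NOT NOT b OR c OR b) AND NOT a) OR d   [De Morgan]
= ((a OR d) AND NOT NOT (NOT NOT b OR c OR b) AND NOT a) OR d   [double negation]
= ((a OR d) AND (NOT NOT b OR c OR b) AND NOT a) OR d   [double negation]
= ((a OR d) AND (b OR c OR b) AND NOT a) OR d   [double negation]
= (a OR d OR d) AND (b OR c OR b OR d) AND (NOT a OR d)   [distribute OR over AND]
= (a OR d) AND (b OR c OR d) AND (NOT a OR d)   [simplify]

(a OR d) AND (b OR c OR d) AND (NOT a OR d)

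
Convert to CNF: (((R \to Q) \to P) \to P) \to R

(((R \to Q) \to P) \to P) \to R
= \lnot (((R \to Q) \to P) \to P) \lor R   [eliminate \to]
= \lnot (\lnot ((R \to Q) \to P) \lor P) \lor R   [eliminate \to]
= \lnot (\lnot (\lnot (R \to Q) \lor P) \lor P) \lor R   [eliminate \to]
= \lnot (\lnot (\lnot (\lnot R \lor Q) \lor P) \lor P) \lor R   [eliminate \to]
= \lnot \lnot (\lnot (\lnot R \lor Q) \lor P) \land \lnot P \lor R   [De Morgan]
= (\lnot (\lnot R \lor Q) \lor P) \land \lnot P \lor R   [double negation]
= (\lnot \lnot R \land \lnot Q \lor P) \land \lnot P \lor R   [De Morgan]
= (R \land \lnot Q \lor P) \land \lnot P \lor R   [double negation]
= (R \lor P \lor R) \land (\lnot Q \lor P \lor R) \land (\lnot P \lor R)   [distribute \lor over \land]
= (R \lor P) \land (\lnot P \lor R)   [simplify]

(R \lor P) \land (\lnot P \lor R)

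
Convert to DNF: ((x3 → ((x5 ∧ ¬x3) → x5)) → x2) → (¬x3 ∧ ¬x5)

((x3 → ((x5 ∧ ¬x3) → x5)) → x2) → (¬x3 ∧ ¬x5)
= ¬((x3 → ((x5 ∧ ¬x3) → x5)) → x2) ∨ (¬x3 ∧ ¬x5)   — eliminate →
= ¬(¬(x3 → ((x5 ∧ ¬x3) → x5)) ∨ x2) ∨ (¬x3 ∧ ¬x5)   — eliminate →
= ¬(¬(¬x3 ∨ ((x5 ∧ ¬x3) → x5)) ∨ x2) ∨ (¬x3 ∧ ¬x5)   — eliminate →
= ¬(¬(¬x3 ∨ ¬(x5 ∧ ¬x3) ∨ x5) ∨ x2) ∨ (¬x3 ∧ ¬x5)   — eliminate →
= (¬¬(¬x3 ∨ ¬(x5 ∧ ¬x3) ∨ x5) ∧ ¬x2) ∨ (¬x3 ∧ ¬x5)   — De Morgan
= ((¬x3 ∨ ¬(x5 ∧ ¬x3) ∨ x5) ∧ ¬x2) ∨ (¬x3 ∧ ¬x5)   — double negation
= ((¬x3 ∨ ¬x5 ∨ ¬¬x3 ∨ x5) ∧ ¬x2) ∨ (¬x3 ∧ ¬x5)   — De Morgan
= ((¬x3 ∨ ¬x5 ∨ x3 ∨ x5) ∧ ¬x2) ∨ (¬x3 ∧ ¬x5)   — double negation
= (¬x3 ∧ ¬x2) ∨ (¬x5 ∧ ¬x2) ∨ (x3 ∧ ¬x2) ∨ (x5 ∧ ¬x2) ∨ (¬x3 ∧ ¬x5)   — distribute ∧ over ∨

(¬x3 ∧ ¬x2) ∨ (¬x5 ∧ ¬x2) ∨ (x3 ∧ ¬x2) ∨ (x5 ∧ ¬x2) ∨ (¬x3 ∧ ¬x5)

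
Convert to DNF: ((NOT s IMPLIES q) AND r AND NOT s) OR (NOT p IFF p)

((NOT s IMPLIES q) AND r AND NOT s) OR (NOT p IFF p)
≡ ((NOT NOT s OR q) AND r AND NOT s) OR (NOT p IFF p)   — eliminate IMPLIES
≡ ((NOT NOT s OR q) AND r AND NOT s) OR ((NOT p IMPLIES p) AND (p IMPLIES NOT p))   — eliminate IFF
≡ ((NOT NOT s OR q) AND r AND NOT s) OR ((NOT NOT p OR p) AND (p IMPLIES NOT p))   — eliminate IMPLIES
≡ ((NOT NOT s OR q) AND r AND NOT s) OR ((NOT NOT p OR p) AND (NOT p OR NOT p))   — eliminate IMPLIES
≡ ((s OR q) AND r AND NOT s) OR ((NOT NOT p OR p) AND (NOT p OR NOT p))   — double negation
≡ ((s OR q) AND r AND NOT s) OR ((p OR p) AND (NOT p OR NOT p))   — double negation
≡ (s AND r AND NOT s) OR (q AND r AND NOT s) OR (p AND NOT p) OR (p AND NOT p) OR (p AND NOT p) OR (p AND NOT p)   — distribute AND over OR
≡ q AND r AND NOT s   — simplify

q AND r AND NOT s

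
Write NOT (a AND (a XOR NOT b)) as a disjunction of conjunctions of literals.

NOT (a AND (a XOR NOT b))
≡ NOT (a AND ((a AND NOT NOT b) OR (NOT a AND NOT b)))   [expand XOR]
≡ NOT a OR NOT ((a AND NOT NOT b) OR (NOT a AND NOT b))   [De Morgan]
≡ NOT a OR (NOT (a AND NOT NOT b) AND NOT (NOT a AND NOT b))   [De Morgan]
≡ NOT a OR ((NOT a OR NOT NOT NOT b) AND NOT (NOT a AND NOT b))   [De Morgan]
≡ NOT a OR ((NOT a OR NOT b) AND NOT (NOT a AND NOT b))   [double negation]
≡ NOT a OR ((NOT a OR NOT b) AND (NOT NOT a OR NOT NOT b))   [De Morgan]
≡ NOT a OR ((NOT a OR NOT b) AND (a OR NOT NOT b))   [double negation]
≡ NOT a OR ((NOT a OR NOT b) AND (a OR b))   [double negation]
≡ NOT a OR (NOT a AND a) OR (NOT a AND b) OR (NOT b AND a) OR (NOT b AND b)   [distribute AND over OR]
≡ NOT a OR (NOT b AND a)   [simplify]

NOT a OR (NOT b AND a)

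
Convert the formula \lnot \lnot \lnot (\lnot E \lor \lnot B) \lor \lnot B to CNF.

E \lor \lnot B

\lnot \lnot \lnot (\lnot E \lor \lnot B) \lor \lnot B
≡ \lnot (\lnot E \lor \lnot B) \lor \lnot B   (double negation)
≡ \lnot \lnot E \land \lnot \lnot B \lor \lnot B   (De Morgan)
≡ E \land \lnot \lnot B \lor \lnot B   (double negation)
≡ E \land B \lor \lnot B   (double negation)
≡ (E \lor \lnot B) \land (B \lor \lnot B)   (distribute \lor over \land)
≡ E \lor \lnot B   (simplify)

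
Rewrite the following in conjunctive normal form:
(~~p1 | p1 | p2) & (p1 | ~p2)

(~~p1 | p1 | p2) & (p1 | ~p2)
≡ (p1 | p1 | p2) & (p1 | ~p2)   — double negation
≡ (p1 | p2) & (p1 | ~p2)   — simplify

(p1 | p2) & (p1 | ~p2)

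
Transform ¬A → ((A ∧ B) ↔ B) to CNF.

¬A → ((A ∧ B) ↔ B)
≡ ¬¬A ∨ ((A ∧ B) ↔ B)   [eliminate →]
≡ ¬¬A ∨ (((A ∧ B) → B) ∧ (B → (A ∧ B)))   [eliminate ↔]
≡ ¬¬A ∨ ((¬(A ∧ B) ∨ B) ∧ (B → (A ∧ B)))   [eliminate →]
≡ ¬¬A ∨ ((¬(A ∧ B) ∨ B) ∧ (¬B ∨ (A ∧ B)))   [eliminate →]
≡ A ∨ ((¬(A ∧ B) ∨ B) ∧ (¬B ∨ (A ∧ B)))   [double negation]
≡ A ∨ ((¬A ∨ ¬B ∨ B) ∧ (¬B ∨ (A ∧ B)))   [De Morgan]
≡ (A ∨ ¬A ∨ ¬B ∨ B) ∧ (A ∨ ¬B ∨ A) ∧ (A ∨ ¬B ∨ B)   [distribute ∨ over ∧]
≡ A ∨ ¬B   [simplify]

A ∨ ¬B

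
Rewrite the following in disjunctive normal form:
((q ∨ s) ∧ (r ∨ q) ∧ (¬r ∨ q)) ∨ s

q ∨ s

((q ∨ s) ∧ (r ∨ q) ∧ (¬r ∨ q)) ∨ s
≡ (q ∧ r ∧ ¬r) ∨ (q ∧ r ∧ q) ∨ (q ∧ q ∧ ¬r) ∨ (q ∧ q ∧ q) ∨ (s ∧ r ∧ ¬r) ∨ (s ∧ r ∧ q) ∨ (s ∧ q ∧ ¬r) ∨ (s ∧ q ∧ q) ∨ s
≡ q ∨ s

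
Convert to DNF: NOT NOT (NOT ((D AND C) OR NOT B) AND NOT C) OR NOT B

NOT NOT (NOT ((D AND C) OR NOT B) AND NOT C) OR NOT B
≡ (NOT ((D AND C) OR NOT B) AND NOT C) OR NOT B   — double negation
≡ (NOT (D AND C) AND NOT NOT B AND NOT C) OR NOT B   — De Morgan
≡ ((NOT D OR NOT C) AND NOT NOT B AND NOT C) OR NOT B   — De Morgan
≡ ((NOT D OR NOT C) AND B AND NOT C) OR NOT B   — double negation
≡ (NOT D AND B AND NOT C) OR (NOT C AND B AND NOT C) OR NOT B   — distribute AND over OR
≡ (NOT C AND B) OR NOT B   — simplify

(NOT C AND B) OR NOT B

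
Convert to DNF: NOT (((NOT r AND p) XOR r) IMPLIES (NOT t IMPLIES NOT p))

NOT (((NOT r AND p) XOR r) IMPLIES (NOT t IMPLIES NOT p))
≡ NOT (NOT ((NOT r AND p) XOR r) OR (NOT t IMPLIES NOT p))
≡ NOT (NOT ((NOT r AND p AND NOT r) OR (NOT (NOT r AND p) AND r)) OR (NOT t IMPLIES NOT p))
≡ NOT (NOT ((NOT r AND p AND NOT r) OR (NOT (NOT r AND p) AND r)) OR NOT NOT t OR NOT p)
≡ NOT NOT ((NOT r AND p AND NOT r) OR (NOT (NOT r AND p) AND r)) AND NOT NOT NOT t AND NOT NOT p
≡ ((NOT r AND p AND NOT r) OR (NOT (NOT r AND p) AND r)) AND NOT NOT NOT t AND NOT NOT p
≡ ((NOT r AND p AND NOT r) OR ((NOT NOT r OR NOT p) AND r)) AND NOT NOT NOT t AND NOT NOT p
≡ ((NOT r AND p AND NOT r) OR ((r OR NOT p) AND r)) AND NOT NOT NOT t AND NOT NOT p
≡ ((NOT r AND p AND NOT r) OR ((r OR NOT p) AND r)) AND NOT t AND NOT NOT p
≡ ((NOT r AND p AND NOT r) OR ((r OR NOT p) AND r)) AND NOT t AND p
≡ (NOT r AND p AND NOT r AND NOT t AND p) OR (r AND r AND NOT t AND p) OR (NOT p AND r AND NOT t AND p)
≡ (NOT r AND p AND NOT t) OR (r AND NOT t AND p)

(NOT r AND p AND NOT t) OR (r AND NOT t AND p)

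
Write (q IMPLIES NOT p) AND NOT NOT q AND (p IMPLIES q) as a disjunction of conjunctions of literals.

(q IMPLIES NOT p) AND NOT NOT q AND (p IMPLIES q)
≡ (NOT q OR NOT p) AND NOT NOT q AND (p IMPLIES q)   [eliminate IMPLIES]
≡ (NOT q OR NOT p) AND NOT NOT q AND (NOT p OR q)   [eliminate IMPLIES]
≡ (NOT q OR NOT p) AND q AND (NOT p OR q)   [double negation]
≡ (NOT q AND q AND NOT p) OR (NOT q AND q AND q) OR (NOT p AND q AND NOT p) OR (NOT p AND q AND q)   [distribute AND over OR]
≡ NOT p AND q   [simplify]

NOT p AND q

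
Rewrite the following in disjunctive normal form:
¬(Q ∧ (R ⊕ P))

¬(Q ∧ (R ⊕ P))
⇔ ¬(Q ∧ ((R ∧ ¬P) ∨ (¬R ∧ P)))   (expand ⊕)
⇔ ¬Q ∨ ¬((R ∧ ¬P) ∨ (¬R ∧ P))   (De Morgan)
⇔ ¬Q ∨ (¬(R ∧ ¬P) ∧ ¬(¬R ∧ P))   (De Morgan)
⇔ ¬Q ∨ ((¬R ∨ ¬¬P) ∧ ¬(¬R ∧ P))   (De Morgan)
⇔ ¬Q ∨ ((¬R ∨ P) ∧ ¬(¬R ∧ P))   (double negation)
⇔ ¬Q ∨ ((¬R ∨ P) ∧ (¬¬R ∨ ¬P))   (De Morgan)
⇔ ¬Q ∨ ((¬R ∨ P) ∧ (R ∨ ¬P))   (double negation)
⇔ ¬Q ∨ (¬R ∧ R) ∨ (¬R ∧ ¬P) ∨ (P ∧ R) ∨ (P ∧ ¬P)   (distribute ∧ over ∨)
⇔ ¬Q ∨ (¬R ∧ ¬P) ∨ (P ∧ R)   (simplify)

¬Q ∨ (¬R ∧ ¬P) ∨ (P ∧ R)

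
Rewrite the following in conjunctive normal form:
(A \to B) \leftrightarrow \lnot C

(A \to B) \leftrightarrow \lnot C
≡ ((A \to B) \to \lnot C) \land (\lnot C \to (A \to B))   (eliminate \leftrightarrow)
≡ (\lnot (A \to B) \lor \lnot C) \land (\lnot C \to (A \to B))   (eliminate \to)
≡ (\lnot (\lnot A \lor B) \lor \lnot C) \land (\lnot C \to (A \to B))   (eliminate \to)
≡ (\lnot (\lnot A \lor B) \lor \lnot C) \land (\lnot \lnot C \lor (A \to B))   (eliminate \to)
≡ (\lnot (\lnot A \lor B) \lor \lnot C) \land (\lnot \lnot C \lor \lnot A \lor B)   (eliminate \to)
≡ ((\lnot \lnot A \land \lnot B) \lor \lnot C) \land (\lnot \lnot C \lor \lnot A \lor B)   (De Morgan)
≡ ((A \land \lnot B) \lor \lnot C) \land (\lnot \lnot C \lor \lnot A \lor B)   (double negation)
≡ ((A \land \lnot B) \lor \lnot C) \land (C \lor \lnot A \lor B)   (double negation)
≡ (A \lor \lnot C) \land (\lnot B \lor \lnot C) \land (C \lor \lnot A \lor B)   (distribute \lor over \land)

(A \lor \lnot C) \land (\lnot B \lor \lnot C) \land (C \lor \lnot A \lor B)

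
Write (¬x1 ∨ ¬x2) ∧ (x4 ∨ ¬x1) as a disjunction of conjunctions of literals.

(¬x1 ∨ ¬x2) ∧ (x4 ∨ ¬x1)
≡ (¬x1 ∧ x4) ∨ (¬x1 ∧ ¬x1) ∨ (¬x2 ∧ x4) ∨ (¬x2 ∧ ¬x1)   — distribute ∧ over ∨
≡ ¬x1 ∨ (¬x2 ∧ x4)   — simplify

¬x1 ∨ (¬x2 ∧ x4)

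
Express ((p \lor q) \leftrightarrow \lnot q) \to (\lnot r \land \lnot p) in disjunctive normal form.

q \lor (\lnot q \land \lnot p) \lor (\lnot r \land \lnot p)

((p \lor q) \leftrightarrow \lnot q) \to (\lnot r \land \lnot p)
≡ \lnot ((p \lor q) \leftrightarrow \lnot q) \lor (\lnot r \land \lnot p)   [eliminate \to]
≡ \lnot (((p \lor q) \to \lnot q) \land (\lnot q \to (p \lor q))) \lor (\lnot r \land \lnot p)   [eliminate \leftrightarrow]
≡ \lnot ((\lnot (p \lor q) \lor \lnot q) \land (\lnot q \to (p \lor q))) \lor (\lnot r \land \lnot p)   [eliminate \to]
≡ \lnot ((\lnot (p \lor q) \lor \lnot q) \land (\lnot \lnot q \lor p \lor q)) \lor (\lnot r \land \lnot p)   [eliminate \to]
≡ \lnot (\lnot (p \lor q) \lor \lnot q) \lor \lnot (\lnot \lnot q \lor p \lor q) \lor (\lnot r \land \lnot p)   [De Morgan]
≡ (\lnot \lnot (p \lor q) \land \lnot \lnot q) \lor \lnot (\lnot \lnot q \lor p \lor q) \lor (\lnot r \land \lnot p)   [De Morgan]
≡ ((p \lor q) \land \lnot \lnot q) \lor \lnot (\lnot \lnot q \lor p \lor q) \lor (\lnot r \land \lnot p)   [double negation]
≡ ((p \lor q) \land q) \lor \lnot (\lnot \lnot q \lor p \lor q) \lor (\lnot r \land \lnot p)   [double negation]
≡ ((p \lor q) \land q) \lor (\lnot \lnot \lnot q \land \lnot p \land \lnot q) \lor (\lnot r \land \lnot p)   [De Morgan]
≡ ((p \lor q) \land q) \lor (\lnot q \land \lnot p \land \lnot q) \lor (\lnot r \land \lnot p)   [double negation]
≡ (p \land q) \lor (q \land q) \lor (\lnot q \land \lnot p \land \lnot q) \lor (\lnot r \land \lnot p)   [distribute \land over \lor]
≡ q \lor (\lnot q \land \lnot p) \lor (\lnot r \land \lnot p)   [simplify]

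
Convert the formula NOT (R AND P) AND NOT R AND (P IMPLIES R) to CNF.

NOT R AND (NOT P OR R)

NOT (R AND P) AND NOT R AND (P IMPLIES R)
≡ NOT (R AND P) AND NOT R AND (NOT P OR R)   [eliminate IMPLIES]
≡ (NOT R OR NOT P) AND NOT R AND (NOT P OR R)   [De Morgan]
≡ NOT R AND (NOT P OR R)   [simplify]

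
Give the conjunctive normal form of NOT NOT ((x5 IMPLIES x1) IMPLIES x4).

(x5 OR x4) AND (NOT x1 OR x4)

NOT NOT ((x5 IMPLIES x1) IMPLIES x4)
≡ NOT NOT (NOT (x5 IMPLIES x1) OR x4)   (eliminate IMPLIES)
≡ NOT NOT (NOT (NOT x5 OR x1) OR x4)   (eliminate IMPLIES)
≡ NOT (NOT x5 OR x1) OR x4   (double negation)
≡ (NOT NOT x5 AND NOT x1) OR x4   (De Morgan)
≡ (x5 AND NOT x1) OR x4   (double negation)
≡ (x5 OR x4) AND (NOT x1 OR x4)   (distribute OR over AND)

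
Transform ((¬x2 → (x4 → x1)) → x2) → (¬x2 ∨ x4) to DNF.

((¬x2 → (x4 → x1)) → x2) → (¬x2 ∨ x4)
≡ ¬((¬x2 → (x4 → x1)) → x2) ∨ ¬x2 ∨ x4
≡ ¬(¬(¬x2 → (x4 → x1)) ∨ x2) ∨ ¬x2 ∨ x4
≡ ¬(¬(¬¬x2 ∨ (x4 → x1)) ∨ x2) ∨ ¬x2 ∨ x4
≡ ¬(¬(¬¬x2 ∨ ¬x4 ∨ x1) ∨ x2) ∨ ¬x2 ∨ x4
≡ (¬¬(¬¬x2 ∨ ¬x4 ∨ x1) ∧ ¬x2) ∨ ¬x2 ∨ x4
≡ ((¬¬x2 ∨ ¬x4 ∨ x1) ∧ ¬x2) ∨ ¬x2 ∨ x4
≡ ((x2 ∨ ¬x4 ∨ x1) ∧ ¬x2) ∨ ¬x2 ∨ x4
≡ (x2 ∧ ¬x2) ∨ (¬x4 ∧ ¬x2) ∨ (x1 ∧ ¬x2) ∨ ¬x2 ∨ x4
≡ ¬x2 ∨ x4

¬x2 ∨ x4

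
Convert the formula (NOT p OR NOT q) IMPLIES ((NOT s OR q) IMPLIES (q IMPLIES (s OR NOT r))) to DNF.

(p AND q) OR NOT q OR s OR NOT r

(NOT p OR NOT q) IMPLIES ((NOT s OR q) IMPLIES (q IMPLIES (s OR NOT r)))
= NOT (NOT p OR NOT q) OR ((NOT s OR q) IMPLIES (q IMPLIES (s OR NOT r)))   — eliminate IMPLIES
= NOT (NOT p OR NOT q) OR NOT (NOT s OR q) OR (q IMPLIES (s OR NOT r))   — eliminate IMPLIES
= NOT (NOT p OR NOT q) OR NOT (NOT s OR q) OR NOT q OR s OR NOT r   — eliminate IMPLIES
= (NOT NOT p AND NOT NOT q) OR NOT (NOT s OR q) OR NOT q OR s OR NOT r   — De Morgan
= (p AND NOT NOT q) OR NOT (NOT s OR q) OR NOT q OR s OR NOT r   — double negation
= (p AND q) OR NOT (NOT s OR q) OR NOT q OR s OR NOT r   — double negation
= (p AND q) OR (NOT NOT s AND NOT q) OR NOT q OR s OR NOT r   — De Morgan
= (p AND q) OR (s AND NOT q) OR NOT q OR s OR NOT r   — double negation
= (p AND q) OR NOT q OR s OR NOT r   — simplify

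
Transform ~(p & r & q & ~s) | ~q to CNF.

~p | ~r | ~q | s

~(p & r & q & ~s) | ~q
= ~p | ~r | ~q | ~~s | ~q   (De Morgan)
= ~p | ~r | ~q | s | ~q   (double negation)
= ~p | ~r | ~q | s   (simplify)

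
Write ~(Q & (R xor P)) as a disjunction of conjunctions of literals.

~(Q & (R xor P))
≡ ~(Q & ((R & ~P) | (~R & P)))   [expand xor]
≡ ~Q | ~((R & ~P) | (~R & P))   [De Morgan]
≡ ~Q | (~(R & ~P) & ~(~R & P))   [De Morgan]
≡ ~Q | ((~R | ~~P) & ~(~R & P))   [De Morgan]
≡ ~Q | ((~R | P) & ~(~R & P))   [double negation]
≡ ~Q | ((~R | P) & (~~R | ~P))   [De Morgan]
≡ ~Q | ((~R | P) & (R | ~P))   [double negation]
≡ ~Q | (~R & R) | (~R & ~P) | (P & R) | (P & ~P)   [distribute & over |]
≡ ~Q | (~R & ~P) | (P & R)   [simplify]

~Q | (~R & ~P) | (P & R)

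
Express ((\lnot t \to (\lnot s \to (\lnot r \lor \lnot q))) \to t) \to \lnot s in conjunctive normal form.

((\lnot t \to (\lnot s \to (\lnot r \lor \lnot q))) \to t) \to \lnot s
≡ \lnot ((\lnot t \to (\lnot s \to (\lnot r \lor \lnot q))) \to t) \lor \lnot s   — eliminate \to
≡ \lnot (\lnot (\lnot t \to (\lnot s \to (\lnot r \lor \lnot q))) \lor t) \lor \lnot s   — eliminate \to
≡ \lnot (\lnot (\lnot \lnot t \lor (\lnot s \to (\lnot r \lor \lnot q))) \lor t) \lor \lnot s   — eliminate \to
≡ \lnot (\lnot (\lnot \lnot t \lor \lnot \lnot s \lor \lnot r \lor \lnot q) \lor t) \lor \lnot s   — eliminate \to
≡ (\lnot \lnot (\lnot \lnot t \lor \lnot \lnot s \lor \lnot r \lor \lnot q) \land \lnot t) \lor \lnot s   — De Morgan
≡ ((\lnot \lnot t \lor \lnot \lnot s \lor \lnot r \lor \lnot q) \land \lnot t) \lor \lnot s   — double negation
≡ ((t \lor \lnot \lnot s \lor \lnot r \lor \lnot q) \land \lnot t) \lor \lnot s   — double negation
≡ ((t \lor s \lor \lnot r \lor \lnot q) \land \lnot t) \lor \lnot s   — double negation
≡ (t \lor s \lor \lnot r \lor \lnot q \lor \lnot s) \land (\lnot t \lor \lnot s)   — distribute \lor over \land
≡ \lnot t \lor \lnot s   — simplify

\lnot t \lor \lnot s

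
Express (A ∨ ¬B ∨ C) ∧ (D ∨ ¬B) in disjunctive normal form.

(A ∨ ¬B ∨ C) ∧ (D ∨ ¬B)
⇔ (A ∧ D) ∨ (A ∧ ¬B) ∨ (¬B ∧ D) ∨ (¬B ∧ ¬B) ∨ (C ∧ D) ∨ (C ∧ ¬B)   — distribute ∧ over ∨
⇔ (A ∧ D) ∨ ¬B ∨ (C ∧ D)   — simplify

(A ∧ D) ∨ ¬B ∨ (C ∧ D)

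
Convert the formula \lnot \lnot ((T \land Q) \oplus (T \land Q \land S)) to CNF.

\lnot \lnot ((T \land Q) \oplus (T \land Q \land S))
= \lnot \lnot (((T \land Q) \lor (T \land Q \land S)) \land \lnot (T \land Q \land T \land Q \land S))   [expand \oplus]
= ((T \land Q) \lor (T \land Q \land S)) \land \lnot (T \land Q \land T \land Q \land S)   [double negation]
= ((T \land Q) \lor (T \land Q \land S)) \land (\lnot T \lor \lnot Q \lor \lnot T \lor \lnot Q \lor \lnot S)   [De Morgan]
= (T \lor T) \land (T \lor Q) \land (T \lor S) \land (Q \lor T) \land (Q \lor Q) \land (Q \lor S) \land (\lnot T \lor \lnot Q \lor \lnot T \lor \lnot Q \lor \lnot S)   [distribute \lor over \land]
= T \land Q \land (\lnot T \lor \lnot Q \lor \lnot S)   [simplify]

T \land Q \land (\lnot T \lor \lnot Q \lor \lnot S)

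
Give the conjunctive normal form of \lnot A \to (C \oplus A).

\lnot A \to (C \oplus A)
⇔ \lnot \lnot A \lor (C \oplus A)   — eliminate \to
⇔ \lnot \lnot A \lor ((C \lor A) \land \lnot (C \land A))   — expand \oplus
⇔ A \lor ((C \lor A) \land \lnot (C \land A))   — double negation
⇔ A \lor ((C \lor A) \land (\lnot C \lor \lnot A))   — De Morgan
⇔ (A \lor C \lor A) \land (A \lor \lnot C \lor \lnot A)   — distribute \lor over \land
⇔ A \lor C   — simplify

A \lor C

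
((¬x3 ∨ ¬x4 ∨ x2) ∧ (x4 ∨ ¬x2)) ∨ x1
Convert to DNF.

((¬x3 ∨ ¬x4 ∨ x2) ∧ (x4 ∨ ¬x2)) ∨ x1
≡ (¬x3 ∧ x4) ∨ (¬x3 ∧ ¬x2) ∨ (¬x4 ∧ x4) ∨ (¬x4 ∧ ¬x2) ∨ (x2 ∧ x4) ∨ (x2 ∧ ¬x2) ∨ x1
≡ (¬x3 ∧ x4) ∨ (¬x3 ∧ ¬x2) ∨ (¬x4 ∧ ¬x2) ∨ (x2 ∧ x4) ∨ x1

(¬x3 ∧ x4) ∨ (¬x3 ∧ ¬x2) ∨ (¬x4 ∧ ¬x2) ∨ (x2 ∧ x4) ∨ x1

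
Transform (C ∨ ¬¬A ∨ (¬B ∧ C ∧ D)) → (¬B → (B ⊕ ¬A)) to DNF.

(¬C ∧ ¬A) ∨ B ∨ (¬B ∧ ¬A)

(C ∨ ¬¬A ∨ (¬B ∧ C ∧ D)) → (¬B → (B ⊕ ¬A))
≡ ¬(C ∨ ¬¬A ∨ (¬B ∧ C ∧ D)) ∨ (¬B → (B ⊕ ¬A))
≡ ¬(C ∨ ¬¬A ∨ (¬B ∧ C ∧ D)) ∨ ¬¬B ∨ (B ⊕ ¬A)
≡ ¬(C ∨ ¬¬A ∨ (¬B ∧ C ∧ D)) ∨ ¬¬B ∨ (B ∧ ¬¬A) ∨ (¬B ∧ ¬A)
≡ (¬C ∧ ¬¬¬A ∧ ¬(¬B ∧ C ∧ D)) ∨ ¬¬B ∨ (B ∧ ¬¬A) ∨ (¬B ∧ ¬A)
≡ (¬C ∧ ¬A ∧ ¬(¬B ∧ C ∧ D)) ∨ ¬¬B ∨ (B ∧ ¬¬A) ∨ (¬B ∧ ¬A)
≡ (¬C ∧ ¬A ∧ (¬¬B ∨ ¬C ∨ ¬D)) ∨ ¬¬B ∨ (B ∧ ¬¬A) ∨ (¬B ∧ ¬A)
≡ (¬C ∧ ¬A ∧ (B ∨ ¬C ∨ ¬D)) ∨ ¬¬B ∨ (B ∧ ¬¬A) ∨ (¬B ∧ ¬A)
≡ (¬C ∧ ¬A ∧ (B ∨ ¬C ∨ ¬D)) ∨ B ∨ (B ∧ ¬¬A) ∨ (¬B ∧ ¬A)
≡ (¬C ∧ ¬A ∧ (B ∨ ¬C ∨ ¬D)) ∨ B ∨ (B ∧ A) ∨ (¬B ∧ ¬A)
≡ (¬C ∧ ¬A ∧ B) ∨ (¬C ∧ ¬A ∧ ¬C) ∨ (¬C ∧ ¬A ∧ ¬D) ∨ B ∨ (B ∧ A) ∨ (¬B ∧ ¬A)
≡ (¬C ∧ ¬A) ∨ B ∨ (¬B ∧ ¬A)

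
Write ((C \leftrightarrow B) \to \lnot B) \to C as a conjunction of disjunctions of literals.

((C \leftrightarrow B) \to \lnot B) \to C
⇔ \lnot ((C \leftrightarrow B) \to \lnot B) \lor C   (eliminate \to)
⇔ \lnot (\lnot (C \leftrightarrow B) \lor \lnot B) \lor C   (eliminate \to)
⇔ \lnot (\lnot ((C \to B) \land (B \to C)) \lor \lnot B) \lor C   (eliminate \leftrightarrow)
⇔ \lnot (\lnot ((\lnot C \lor B) \land (B \to C)) \lor \lnot B) \lor C   (eliminate \to)
⇔ \lnot (\lnot ((\lnot C \lor B) \land (\lnot B \lor C)) \lor \lnot B) \lor C   (eliminate \to)
⇔ (\lnot \lnot ((\lnot C \lor B) \land (\lnot B \lor C)) \land \lnot \lnot B) \lor C   (De Morgan)
⇔ ((\lnot C \lor B) \land (\lnot B \lor C) \land \lnot \lnot B) \lor C   (double negation)
⇔ ((\lnot C \lor B) \land (\lnot B \lor C) \land B) \lor C   (double negation)
⇔ (\lnot C \lor B \lor C) \land (\lnot B \lor C \lor C) \land (B \lor C)   (distribute \lor over \land)
⇔ (\lnot B \lor C) \land (B \lor C)   (simplify)

(\lnot B \lor C) \land (B \lor C)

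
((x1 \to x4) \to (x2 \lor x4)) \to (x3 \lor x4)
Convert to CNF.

((x1 \to x4) \to (x2 \lor x4)) \to (x3 \lor x4)
= \lnot ((x1 \to x4) \to (x2 \lor x4)) \lor x3 \lor x4   [eliminate \to]
= \lnot (\lnot (x1 \to x4) \lor x2 \lor x4) \lor x3 \lor x4   [eliminate \to]
= \lnot (\lnot (\lnot x1 \lor x4) \lor x2 \lor x4) \lor x3 \lor x4   [eliminate \to]
= (\lnot \lnot (\lnot x1 \lor x4) \land \lnot x2 \land \lnot x4) \lor x3 \lor x4   [De Morgan]
= ((\lnot x1 \lor x4) \land \lnot x2 \land \lnot x4) \lor x3 \lor x4   [double negation]
= (\lnot x1 \lor x4 \lor x3 \lor x4) \land (\lnot x2 \lor x3 \lor x4) \land (\lnot x4 \lor x3 \lor x4)   [distribute \lor over \land]
= (\lnot x1 \lor x4 \lor x3) \land (\lnot x2 \lor x3 \lor x4)   [simplify]

(\lnot x1 \lor x4 \lor x3) \land (\lnot x2 \lor x3 \lor x4)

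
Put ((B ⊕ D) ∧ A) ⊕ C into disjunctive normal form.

(B ∧ ¬D ∧ A ∧ ¬C) ∨ (¬B ∧ D ∧ A ∧ ¬C) ∨ (¬B ∧ ¬D ∧ C) ∨ (D ∧ B ∧ C) ∨ (¬A ∧ C)

((B ⊕ D) ∧ A) ⊕ C
⇔ ((B ⊕ D) ∧ A ∧ ¬C) ∨ (¬((B ⊕ D) ∧ A) ∧ C)   [expand ⊕]
⇔ (((B ∧ ¬D) ∨ (¬B ∧ D)) ∧ A ∧ ¬C) ∨ (¬((B ⊕ D) ∧ A) ∧ C)   [expand ⊕]
⇔ (((B ∧ ¬D) ∨ (¬B ∧ D)) ∧ A ∧ ¬C) ∨ (¬(((B ∧ ¬D) ∨ (¬B ∧ D)) ∧ A) ∧ C)   [expand ⊕]
⇔ (((B ∧ ¬D) ∨ (¬B ∧ D)) ∧ A ∧ ¬C) ∨ ((¬((B ∧ ¬D) ∨ (¬B ∧ D)) ∨ ¬A) ∧ C)   [De Morgan]
⇔ (((B ∧ ¬D) ∨ (¬B ∧ D)) ∧ A ∧ ¬C) ∨ (((¬(B ∧ ¬D) ∧ ¬(¬B ∧ D)) ∨ ¬A) ∧ C)   [De Morgan]
⇔ (((B ∧ ¬D) ∨ (¬B ∧ D)) ∧ A ∧ ¬C) ∨ ((((¬B ∨ ¬¬D) ∧ ¬(¬B ∧ D)) ∨ ¬A) ∧ C)   [De Morgan]
⇔ (((B ∧ ¬D) ∨ (¬B ∧ D)) ∧ A ∧ ¬C) ∨ ((((¬B ∨ D) ∧ ¬(¬B ∧ D)) ∨ ¬A) ∧ C)   [double negation]
⇔ (((B ∧ ¬D) ∨ (¬B ∧ D)) ∧ A ∧ ¬C) ∨ ((((¬B ∨ D) ∧ (¬¬B ∨ ¬D)) ∨ ¬A) ∧ C)   [De Morgan]
⇔ (((B ∧ ¬D) ∨ (¬B ∧ D)) ∧ A ∧ ¬C) ∨ ((((¬B ∨ D) ∧ (B ∨ ¬D)) ∨ ¬A) ∧ C)   [double negation]
⇔ (B ∧ ¬D ∧ A ∧ ¬C) ∨ (¬B ∧ D ∧ A ∧ ¬C) ∨ (¬B ∧ B ∧ C) ∨ (¬B ∧ ¬D ∧ C) ∨ (D ∧ B ∧ C) ∨ (D ∧ ¬D ∧ C) ∨ (¬A ∧ C)   [distribute ∧ over ∨]
⇔ (B ∧ ¬D ∧ A ∧ ¬C) ∨ (¬B ∧ D ∧ A ∧ ¬C) ∨ (¬B ∧ ¬D ∧ C) ∨ (D ∧ B ∧ C) ∨ (¬A ∧ C)   [simplify]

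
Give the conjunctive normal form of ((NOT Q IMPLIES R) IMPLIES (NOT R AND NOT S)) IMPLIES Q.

Q OR R

((NOT Q IMPLIES R) IMPLIES (NOT R AND NOT S)) IMPLIES Q
≡ NOT ((NOT Q IMPLIES R) IMPLIES (NOT R AND NOT S)) OR Q   — eliminate IMPLIES
≡ NOT (NOT (NOT Q IMPLIES R) OR (NOT R AND NOT S)) OR Q   — eliminate IMPLIES
≡ NOT (NOT (NOT NOT Q OR R) OR (NOT R AND NOT S)) OR Q   — eliminate IMPLIES
≡ (NOT NOT (NOT NOT Q OR R) AND NOT (NOT R AND NOT S)) OR Q   — De Morgan
≡ ((NOT NOT Q OR R) AND NOT (NOT R AND NOT S)) OR Q   — double negation
≡ ((Q OR R) AND NOT (NOT R AND NOT S)) OR Q   — double negation
≡ ((Q OR R) AND (NOT NOT R OR NOT NOT S)) OR Q   — De Morgan
≡ ((Q OR R) AND (R OR NOT NOT S)) OR Q   — double negation
≡ ((Q OR R) AND (R OR S)) OR Q   — double negation
≡ (Q OR R OR Q) AND (R OR S OR Q)   — distribute OR over AND
≡ Q OR R   — simplify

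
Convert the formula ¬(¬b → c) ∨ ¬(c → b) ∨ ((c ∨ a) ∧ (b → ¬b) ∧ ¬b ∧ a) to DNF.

¬(¬b → c) ∨ ¬(c → b) ∨ ((c ∨ a) ∧ (b → ¬b) ∧ ¬b ∧ a)
⇔ ¬(¬¬b ∨ c) ∨ ¬(c → b) ∨ ((c ∨ a) ∧ (b → ¬b) ∧ ¬b ∧ a)   (eliminate →)
⇔ ¬(¬¬b ∨ c) ∨ ¬(¬c ∨ b) ∨ ((c ∨ a) ∧ (b → ¬b) ∧ ¬b ∧ a)   (eliminate →)
⇔ ¬(¬¬b ∨ c) ∨ ¬(¬c ∨ b) ∨ ((c ∨ a) ∧ (¬b ∨ ¬b) ∧ ¬b ∧ a)   (eliminate →)
⇔ (¬¬¬b ∧ ¬c) ∨ ¬(¬c ∨ b) ∨ ((c ∨ a) ∧ (¬b ∨ ¬b) ∧ ¬b ∧ a)   (De Morgan)
⇔ (¬b ∧ ¬c) ∨ ¬(¬c ∨ b) ∨ ((c ∨ a) ∧ (¬b ∨ ¬b) ∧ ¬b ∧ a)   (double negation)
⇔ (¬b ∧ ¬c) ∨ (¬¬c ∧ ¬b) ∨ ((c ∨ a) ∧ (¬b ∨ ¬b) ∧ ¬b ∧ a)   (De Morgan)
⇔ (¬b ∧ ¬c) ∨ (c ∧ ¬b) ∨ ((c ∨ a) ∧ (¬b ∨ ¬b) ∧ ¬b ∧ a)   (double negation)
⇔ (¬b ∧ ¬c) ∨ (c ∧ ¬b) ∨ (c ∧ ¬b ∧ ¬b ∧ a) ∨ (c ∧ ¬b ∧ ¬b ∧ a) ∨ (a ∧ ¬b ∧ ¬b ∧ a) ∨ (a ∧ ¬b ∧ ¬b ∧ a)   (distribute ∧ over ∨)
⇔ (¬b ∧ ¬c) ∨ (c ∧ ¬b) ∨ (a ∧ ¬b)   (simplify)

(¬b ∧ ¬c) ∨ (c ∧ ¬b) ∨ (a ∧ ¬b)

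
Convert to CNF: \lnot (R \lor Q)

\lnot R \land \lnot Q

\lnot (R \lor Q)
≡ \lnot R \land \lnot Q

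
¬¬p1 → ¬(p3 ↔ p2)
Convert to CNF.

¬¬p1 → ¬(p3 ↔ p2)
≡ ¬¬¬p1 ∨ ¬(p3 ↔ p2)   [eliminate →]
≡ ¬¬¬p1 ∨ ¬((p3 → p2) ∧ (p2 → p3))   [eliminate ↔]
≡ ¬¬¬p1 ∨ ¬((¬p3 ∨ p2) ∧ (p2 → p3))   [eliminate →]
≡ ¬¬¬p1 ∨ ¬((¬p3 ∨ p2) ∧ (¬p2 ∨ p3))   [eliminate →]
≡ ¬p1 ∨ ¬((¬p3 ∨ p2) ∧ (¬p2 ∨ p3))   [double negation]
≡ ¬p1 ∨ ¬(¬p3 ∨ p2) ∨ ¬(¬p2 ∨ p3)   [De Morgan]
≡ ¬p1 ∨ (¬¬p3 ∧ ¬p2) ∨ ¬(¬p2 ∨ p3)   [De Morgan]
≡ ¬p1 ∨ (p3 ∧ ¬p2) ∨ ¬(¬p2 ∨ p3)   [double negation]
≡ ¬p1 ∨ (p3 ∧ ¬p2) ∨ (¬¬p2 ∧ ¬p3)   [De Morgan]
≡ ¬p1 ∨ (p3 ∧ ¬p2) ∨ (p2 ∧ ¬p3)   [double negation]
≡ (¬p1 ∨ p3 ∨ p2) ∧ (¬p1 ∨ p3 ∨ ¬p3) ∧ (¬p1 ∨ ¬p2 ∨ p2) ∧ (¬p1 ∨ ¬p2 ∨ ¬p3)   [distribute ∨ over ∧]
≡ (¬p1 ∨ p3 ∨ p2) ∧ (¬p1 ∨ ¬p2 ∨ ¬p3)   [simplify]

(¬p1 ∨ p3 ∨ p2) ∧ (¬p1 ∨ ¬p2 ∨ ¬p3)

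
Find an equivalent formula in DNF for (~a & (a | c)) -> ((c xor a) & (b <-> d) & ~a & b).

a | (~a & ~c) | (c & ~a & d & b)

(~a & (a | c)) -> ((c xor a) & (b <-> d) & ~a & b)
= ~(~a & (a | c)) | ((c xor a) & (b <-> d) & ~a & b)   [eliminate ->]
= ~(~a & (a | c)) | (((c & ~a) | (~c & a)) & (b <-> d) & ~a & b)   [expand xor]
= ~(~a & (a | c)) | (((c & ~a) | (~c & a)) & (b -> d) & (d -> b) & ~a & b)   [eliminate <->]
= ~(~a & (a | c)) | (((c & ~a) | (~c & a)) & (~b | d) & (d -> b) & ~a & b)   [eliminate ->]
= ~(~a & (a | c)) | (((c & ~a) | (~c & a)) & (~b | d) & (~d | b) & ~a & b)   [eliminate ->]
= ~~a | ~(a | c) | (((c & ~a) | (~c & a)) & (~b | d) & (~d | b) & ~a & b)   [De Morgan]
= a | ~(a | c) | (((c & ~a) | (~c & a)) & (~b | d) & (~d | b) & ~a & b)   [double negation]
= a | (~a & ~c) | (((c & ~a) | (~c & a)) & (~b | d) & (~d | b) & ~a & b)   [De Morgan]
= a | (~a & ~c) | (c & ~a & ~b & ~d & ~a & b) | (c & ~a & ~b & b & ~a & b) | (c & ~a & d & ~d & ~a & b) | (c & ~a & d & b & ~a & b) | (~c & a & ~b & ~d & ~a & b) | (~c & a & ~b & b & ~a & b) | (~c & a & d & ~d & ~a & b) | (~c & a & d & b & ~a & b)   [distribute & over |]
= a | (~a & ~c) | (c & ~a & d & b)   [simplify]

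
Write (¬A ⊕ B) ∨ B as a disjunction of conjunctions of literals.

(¬A ⊕ B) ∨ B
⇔ (¬A ∧ ¬B) ∨ (¬¬A ∧ B) ∨ B
⇔ (¬A ∧ ¬B) ∨ (A ∧ B) ∨ B
⇔ (¬A ∧ ¬B) ∨ B

(¬A ∧ ¬B) ∨ B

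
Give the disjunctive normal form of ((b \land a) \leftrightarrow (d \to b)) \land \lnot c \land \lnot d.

\lnot d \land b \land a \land \lnot c

((b \land a) \leftrightarrow (d \to b)) \land \lnot c \land \lnot d
≡ ((b \land a) \to (d \to b)) \land ((d \to b) \to (b \land a)) \land \lnot c \land \lnot d   [eliminate \leftrightarrow]
≡ (\lnot (b \land a) \lor (d \to b)) \land ((d \to b) \to (b \land a)) \land \lnot c \land \lnot d   [eliminate \to]
≡ (\lnot (b \land a) \lor \lnot d \lor b) \land ((d \to b) \to (b \land a)) \land \lnot c \land \lnot d   [eliminate \to]
≡ (\lnot (b \land a) \lor \lnot d \lor b) \land (\lnot (d \to b) \lor (b \land a)) \land \lnot c \land \lnot d   [eliminate \to]
≡ (\lnot (b \land a) \lor \lnot d \lor b) \land (\lnot (\lnot d \lor b) \lor (b \land a)) \land \lnot c \land \lnot d   [eliminate \to]
≡ (\lnot b \lor \lnot a \lor \lnot d \lor b) \land (\lnot (\lnot d \lor b) \lor (b \land a)) \land \lnot c \land \lnot d   [De Morgan]
≡ (\lnot b \lor \lnot a \lor \lnot d \lor b) \land ((\lnot \lnot d \land \lnot b) \lor (b \land a)) \land \lnot c \land \lnot d   [De Morgan]
≡ (\lnot b \lor \lnot a \lor \lnot d \lor b) \land ((d \land \lnot b) \lor (b \land a)) \land \lnot c \land \lnot d   [double negation]
≡ (\lnot b \land d \land \lnot b \land \lnot c \land \lnot d) \lor (\lnot b \land b \land a \land \lnot c \land \lnot d) \lor (\lnot a \land d \land \lnot b \land \lnot c \land \lnot d) \lor (\lnot a \land b \land a \land \lnot c \land \lnot d) \lor (\lnot d \land d \land \lnot b \land \lnot c \land \lnot d) \lor (\lnot d \land b \land a \land \lnot c \land \lnot d) \lor (b \land d \land \lnot b \land \lnot c \land \lnot d) \lor (b \land b \land a \land \lnot c \land \lnot d)   [distribute \land over \lor]
≡ \lnot d \land b \land a \land \lnot c   [simplify]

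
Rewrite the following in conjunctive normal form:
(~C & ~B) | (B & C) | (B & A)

(~C & ~B) | (B & C) | (B & A)
≡ (~C | B | B) & (~C | B | A) & (~C | C | B) & (~C | C | A) & (~B | B | B) & (~B | B | A) & (~B | C | B) & (~B | C | A)
≡ (~C | B) & (~B | C | A)

(~C | B) & (~B | C | A)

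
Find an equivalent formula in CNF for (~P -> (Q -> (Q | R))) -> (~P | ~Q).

~P | ~Q

(~P -> (Q -> (Q | R))) -> (~P | ~Q)
≡ ~(~P -> (Q -> (Q | R))) | ~P | ~Q   [eliminate ->]
≡ ~(~~P | (Q -> (Q | R))) | ~P | ~Q   [eliminate ->]
≡ ~(~~P | ~Q | Q | R) | ~P | ~Q   [eliminate ->]
≡ (~~~P & ~~Q & ~Q & ~R) | ~P | ~Q   [De Morgan]
≡ (~P & ~~Q & ~Q & ~R) | ~P | ~Q   [double negation]
≡ (~P & Q & ~Q & ~R) | ~P | ~Q   [double negation]
≡ (~P | ~P | ~Q) & (Q | ~P | ~Q) & (~Q | ~P | ~Q) & (~R | ~P | ~Q)   [distribute | over &]
≡ ~P | ~Q   [simplify]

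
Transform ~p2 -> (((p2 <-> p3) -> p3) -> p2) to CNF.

~p2 -> (((p2 <-> p3) -> p3) -> p2)
= ~~p2 | (((p2 <-> p3) -> p3) -> p2)   [eliminate ->]
= ~~p2 | ~((p2 <-> p3) -> p3) | p2   [eliminate ->]
= ~~p2 | ~(~(p2 <-> p3) | p3) | p2   [eliminate ->]
= ~~p2 | ~(~((p2 -> p3) & (p3 -> p2)) | p3) | p2   [eliminate <->]
= ~~p2 | ~(~((~p2 | p3) & (p3 -> p2)) | p3) | p2   [eliminate ->]
= ~~p2 | ~(~((~p2 | p3) & (~p3 | p2)) | p3) | p2   [eliminate ->]
= p2 | ~(~((~p2 | p3) & (~p3 | p2)) | p3) | p2   [double negation]
= p2 | (~~((~p2 | p3) & (~p3 | p2)) & ~p3) | p2   [De Morgan]
= p2 | ((~p2 | p3) & (~p3 | p2) & ~p3) | p2   [double negation]
= (p2 | ~p2 | p3 | p2) & (p2 | ~p3 | p2 | p2) & (p2 | ~p3 | p2)   [distribute | over &]
= p2 | ~p3   [simplify]

p2 | ~p3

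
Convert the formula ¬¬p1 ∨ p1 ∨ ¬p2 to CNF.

¬¬p1 ∨ p1 ∨ ¬p2
≡ p1 ∨ p1 ∨ ¬p2   — double negation
≡ p1 ∨ ¬p2   — simplify

p1 ∨ ¬p2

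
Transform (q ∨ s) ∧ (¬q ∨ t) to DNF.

(q ∨ s) ∧ (¬q ∨ t)
≡ (q ∧ ¬q) ∨ (q ∧ t) ∨ (s ∧ ¬q) ∨ (s ∧ t)   — distribute ∧ over ∨
≡ (q ∧ t) ∨ (s ∧ ¬q) ∨ (s ∧ t)   — simplify

(q ∧ t) ∨ (s ∧ ¬q) ∨ (s ∧ t)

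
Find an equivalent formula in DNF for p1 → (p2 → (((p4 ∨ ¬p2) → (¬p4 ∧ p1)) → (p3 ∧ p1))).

p1 → (p2 → (((p4 ∨ ¬p2) → (¬p4 ∧ p1)) → (p3 ∧ p1)))
≡ ¬p1 ∨ (p2 → (((p4 ∨ ¬p2) → (¬p4 ∧ p1)) → (p3 ∧ p1)))   [eliminate →]
≡ ¬p1 ∨ ¬p2 ∨ (((p4 ∨ ¬p2) → (¬p4 ∧ p1)) → (p3 ∧ p1))   [eliminate →]
≡ ¬p1 ∨ ¬p2 ∨ ¬((p4 ∨ ¬p2) → (¬p4 ∧ p1)) ∨ (p3 ∧ p1)   [eliminate →]
≡ ¬p1 ∨ ¬p2 ∨ ¬(¬(p4 ∨ ¬p2) ∨ (¬p4 ∧ p1)) ∨ (p3 ∧ p1)   [eliminate →]
≡ ¬p1 ∨ ¬p2 ∨ (¬¬(p4 ∨ ¬p2) ∧ ¬(¬p4 ∧ p1)) ∨ (p3 ∧ p1)   [De Morgan]
≡ ¬p1 ∨ ¬p2 ∨ ((p4 ∨ ¬p2) ∧ ¬(¬p4 ∧ p1)) ∨ (p3 ∧ p1)   [double negation]
≡ ¬p1 ∨ ¬p2 ∨ ((p4 ∨ ¬p2) ∧ (¬¬p4 ∨ ¬p1)) ∨ (p3 ∧ p1)   [De Morgan]
≡ ¬p1 ∨ ¬p2 ∨ ((p4 ∨ ¬p2) ∧ (p4 ∨ ¬p1)) ∨ (p3 ∧ p1)   [double negation]
≡ ¬p1 ∨ ¬p2 ∨ (p4 ∧ p4) ∨ (p4 ∧ ¬p1) ∨ (¬p2 ∧ p4) ∨ (¬p2 ∧ ¬p1) ∨ (p3 ∧ p1)   [distribute ∧ over ∨]
≡ ¬p1 ∨ ¬p2 ∨ p4 ∨ (p3 ∧ p1)   [simplify]

¬p1 ∨ ¬p2 ∨ p4 ∨ (p3 ∧ p1)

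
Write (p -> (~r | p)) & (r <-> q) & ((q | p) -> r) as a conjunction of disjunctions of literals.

(~r | q) & (~q | r) & (~p | r)

(p -> (~r | p)) & (r <-> q) & ((q | p) -> r)
= (~p | ~r | p) & (r <-> q) & ((q | p) -> r)
= (~p | ~r | p) & (r -> q) & (q -> r) & ((q | p) -> r)
= (~p | ~r | p) & (~r | q) & (q -> r) & ((q | p) -> r)
= (~p | ~r | p) & (~r | q) & (~q | r) & ((q | p) -> r)
= (~p | ~r | p) & (~r | q) & (~q | r) & (~(q | p) | r)
= (~p | ~r | p) & (~r | q) & (~q | r) & ((~q & ~p) | r)
= (~p | ~r | p) & (~r | q) & (~q | r) & (~q | r) & (~p | r)
= (~r | q) & (~q | r) & (~p | r)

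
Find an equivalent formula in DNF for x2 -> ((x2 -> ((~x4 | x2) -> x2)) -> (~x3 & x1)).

x2 -> ((x2 -> ((~x4 | x2) -> x2)) -> (~x3 & x1))
≡ ~x2 | ((x2 -> ((~x4 | x2) -> x2)) -> (~x3 & x1))   [eliminate ->]
≡ ~x2 | ~(x2 -> ((~x4 | x2) -> x2)) | (~x3 & x1)   [eliminate ->]
≡ ~x2 | ~(~x2 | ((~x4 | x2) -> x2)) | (~x3 & x1)   [eliminate ->]
≡ ~x2 | ~(~x2 | ~(~x4 | x2) | x2) | (~x3 & x1)   [eliminate ->]
≡ ~x2 | (~~x2 & ~~(~x4 | x2) & ~x2) | (~x3 & x1)   [De Morgan]
≡ ~x2 | (x2 & ~~(~x4 | x2) & ~x2) | (~x3 & x1)   [double negation]
≡ ~x2 | (x2 & (~x4 | x2) & ~x2) | (~x3 & x1)   [double negation]
≡ ~x2 | (x2 & ~x4 & ~x2) | (x2 & x2 & ~x2) | (~x3 & x1)   [distribute & over |]
≡ ~x2 | (~x3 & x1)   [simplify]

~x2 | (~x3 & x1)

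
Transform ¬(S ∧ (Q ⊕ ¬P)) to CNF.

(¬S ∨ ¬Q ∨ ¬P) ∧ (¬S ∨ P ∨ Q)

¬(S ∧ (Q ⊕ ¬P))
⇔ ¬(S ∧ (Q ∨ ¬P) ∧ ¬(Q ∧ ¬P))
⇔ ¬S ∨ ¬(Q ∨ ¬P) ∨ ¬¬(Q ∧ ¬P)
⇔ ¬S ∨ (¬Q ∧ ¬¬P) ∨ ¬¬(Q ∧ ¬P)
⇔ ¬S ∨ (¬Q ∧ P) ∨ ¬¬(Q ∧ ¬P)
⇔ ¬S ∨ (¬Q ∧ P) ∨ (Q ∧ ¬P)
⇔ (¬S ∨ ¬Q ∨ Q) ∧ (¬S ∨ ¬Q ∨ ¬P) ∧ (¬S ∨ P ∨ Q) ∧ (¬S ∨ P ∨ ¬P)
⇔ (¬S ∨ ¬Q ∨ ¬P) ∧ (¬S ∨ P ∨ Q)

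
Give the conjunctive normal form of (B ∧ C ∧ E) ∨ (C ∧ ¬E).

(B ∧ C ∧ E) ∨ (C ∧ ¬E)
≡ (B ∨ C) ∧ (B ∨ ¬E) ∧ (C ∨ C) ∧ (C ∨ ¬E) ∧ (E ∨ C) ∧ (E ∨ ¬E)   (distribute ∨ over ∧)
≡ (B ∨ ¬E) ∧ C   (simplify)

(B ∨ ¬E) ∧ C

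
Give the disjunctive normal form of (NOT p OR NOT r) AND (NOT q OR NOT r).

(NOT p OR NOT r) AND (NOT q OR NOT r)
⇔ (NOT p AND NOT q) OR (NOT p AND NOT r) OR (NOT r AND NOT q) OR (NOT r AND NOT r)   [distribute AND over OR]
⇔ (NOT p AND NOT q) OR NOT r   [simplify]

(NOT p AND NOT q) OR NOT r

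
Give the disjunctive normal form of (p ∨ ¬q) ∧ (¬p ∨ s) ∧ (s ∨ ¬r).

(p ∨ ¬q) ∧ (¬p ∨ s) ∧ (s ∨ ¬r)
⇔ (p ∧ ¬p ∧ s) ∨ (p ∧ ¬p ∧ ¬r) ∨ (p ∧ s ∧ s) ∨ (p ∧ s ∧ ¬r) ∨ (¬q ∧ ¬p ∧ s) ∨ (¬q ∧ ¬p ∧ ¬r) ∨ (¬q ∧ s ∧ s) ∨ (¬q ∧ s ∧ ¬r)   (distribute ∧ over ∨)
⇔ (p ∧ s) ∨ (¬q ∧ ¬p ∧ ¬r) ∨ (¬q ∧ s)   (simplify)

(p ∧ s) ∨ (¬q ∧ ¬p ∧ ¬r) ∨ (¬q ∧ s)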